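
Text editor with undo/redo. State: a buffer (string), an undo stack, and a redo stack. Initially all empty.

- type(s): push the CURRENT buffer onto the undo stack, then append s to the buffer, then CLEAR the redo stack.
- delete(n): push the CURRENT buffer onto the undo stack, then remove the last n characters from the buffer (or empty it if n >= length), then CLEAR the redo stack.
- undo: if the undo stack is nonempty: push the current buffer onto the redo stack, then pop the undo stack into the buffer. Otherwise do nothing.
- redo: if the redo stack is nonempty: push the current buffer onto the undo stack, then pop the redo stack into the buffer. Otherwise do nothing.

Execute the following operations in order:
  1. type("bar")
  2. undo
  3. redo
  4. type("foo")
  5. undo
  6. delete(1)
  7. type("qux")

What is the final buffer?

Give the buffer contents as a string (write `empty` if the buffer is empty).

Answer: baqux

Derivation:
After op 1 (type): buf='bar' undo_depth=1 redo_depth=0
After op 2 (undo): buf='(empty)' undo_depth=0 redo_depth=1
After op 3 (redo): buf='bar' undo_depth=1 redo_depth=0
After op 4 (type): buf='barfoo' undo_depth=2 redo_depth=0
After op 5 (undo): buf='bar' undo_depth=1 redo_depth=1
After op 6 (delete): buf='ba' undo_depth=2 redo_depth=0
After op 7 (type): buf='baqux' undo_depth=3 redo_depth=0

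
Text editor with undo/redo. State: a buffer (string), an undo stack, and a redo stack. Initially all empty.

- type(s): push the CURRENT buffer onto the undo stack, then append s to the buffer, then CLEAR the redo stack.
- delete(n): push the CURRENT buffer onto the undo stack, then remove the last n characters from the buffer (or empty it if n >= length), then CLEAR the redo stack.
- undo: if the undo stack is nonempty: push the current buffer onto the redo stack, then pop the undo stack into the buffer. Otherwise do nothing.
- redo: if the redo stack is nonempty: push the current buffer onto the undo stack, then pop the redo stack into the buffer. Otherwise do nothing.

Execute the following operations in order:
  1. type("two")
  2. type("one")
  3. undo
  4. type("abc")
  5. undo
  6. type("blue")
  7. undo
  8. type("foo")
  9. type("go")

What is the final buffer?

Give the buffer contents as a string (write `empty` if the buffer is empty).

After op 1 (type): buf='two' undo_depth=1 redo_depth=0
After op 2 (type): buf='twoone' undo_depth=2 redo_depth=0
After op 3 (undo): buf='two' undo_depth=1 redo_depth=1
After op 4 (type): buf='twoabc' undo_depth=2 redo_depth=0
After op 5 (undo): buf='two' undo_depth=1 redo_depth=1
After op 6 (type): buf='twoblue' undo_depth=2 redo_depth=0
After op 7 (undo): buf='two' undo_depth=1 redo_depth=1
After op 8 (type): buf='twofoo' undo_depth=2 redo_depth=0
After op 9 (type): buf='twofoogo' undo_depth=3 redo_depth=0

Answer: twofoogo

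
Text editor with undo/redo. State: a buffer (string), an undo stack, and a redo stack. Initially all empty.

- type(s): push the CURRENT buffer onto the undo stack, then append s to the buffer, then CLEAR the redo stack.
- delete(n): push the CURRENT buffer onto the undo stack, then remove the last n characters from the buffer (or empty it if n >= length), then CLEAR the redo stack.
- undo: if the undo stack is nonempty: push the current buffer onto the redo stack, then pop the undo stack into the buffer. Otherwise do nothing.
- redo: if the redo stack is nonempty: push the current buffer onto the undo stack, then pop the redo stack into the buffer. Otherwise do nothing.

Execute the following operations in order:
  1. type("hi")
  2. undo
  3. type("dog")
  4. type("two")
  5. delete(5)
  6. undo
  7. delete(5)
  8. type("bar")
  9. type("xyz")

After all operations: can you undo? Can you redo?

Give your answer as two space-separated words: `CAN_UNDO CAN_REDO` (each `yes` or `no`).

Answer: yes no

Derivation:
After op 1 (type): buf='hi' undo_depth=1 redo_depth=0
After op 2 (undo): buf='(empty)' undo_depth=0 redo_depth=1
After op 3 (type): buf='dog' undo_depth=1 redo_depth=0
After op 4 (type): buf='dogtwo' undo_depth=2 redo_depth=0
After op 5 (delete): buf='d' undo_depth=3 redo_depth=0
After op 6 (undo): buf='dogtwo' undo_depth=2 redo_depth=1
After op 7 (delete): buf='d' undo_depth=3 redo_depth=0
After op 8 (type): buf='dbar' undo_depth=4 redo_depth=0
After op 9 (type): buf='dbarxyz' undo_depth=5 redo_depth=0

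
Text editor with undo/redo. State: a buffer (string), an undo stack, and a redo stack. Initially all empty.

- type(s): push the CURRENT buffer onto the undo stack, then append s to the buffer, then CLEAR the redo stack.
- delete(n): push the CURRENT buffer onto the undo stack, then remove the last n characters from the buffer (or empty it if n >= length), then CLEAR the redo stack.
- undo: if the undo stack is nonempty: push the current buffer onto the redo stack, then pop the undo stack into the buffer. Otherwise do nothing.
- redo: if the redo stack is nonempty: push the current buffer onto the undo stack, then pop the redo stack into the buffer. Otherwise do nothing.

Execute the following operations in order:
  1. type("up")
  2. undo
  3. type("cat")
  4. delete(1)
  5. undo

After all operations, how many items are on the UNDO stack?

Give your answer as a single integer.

Answer: 1

Derivation:
After op 1 (type): buf='up' undo_depth=1 redo_depth=0
After op 2 (undo): buf='(empty)' undo_depth=0 redo_depth=1
After op 3 (type): buf='cat' undo_depth=1 redo_depth=0
After op 4 (delete): buf='ca' undo_depth=2 redo_depth=0
After op 5 (undo): buf='cat' undo_depth=1 redo_depth=1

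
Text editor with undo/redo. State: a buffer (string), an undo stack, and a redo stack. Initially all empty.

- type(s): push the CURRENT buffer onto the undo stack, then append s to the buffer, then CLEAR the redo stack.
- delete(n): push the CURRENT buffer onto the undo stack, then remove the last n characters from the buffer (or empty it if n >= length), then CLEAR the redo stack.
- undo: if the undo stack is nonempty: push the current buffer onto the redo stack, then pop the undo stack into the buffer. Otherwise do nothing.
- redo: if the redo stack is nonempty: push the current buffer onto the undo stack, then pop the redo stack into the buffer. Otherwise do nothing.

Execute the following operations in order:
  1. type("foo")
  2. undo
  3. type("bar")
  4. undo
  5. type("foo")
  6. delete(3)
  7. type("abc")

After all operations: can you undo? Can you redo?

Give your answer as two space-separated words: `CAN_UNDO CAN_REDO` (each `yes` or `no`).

Answer: yes no

Derivation:
After op 1 (type): buf='foo' undo_depth=1 redo_depth=0
After op 2 (undo): buf='(empty)' undo_depth=0 redo_depth=1
After op 3 (type): buf='bar' undo_depth=1 redo_depth=0
After op 4 (undo): buf='(empty)' undo_depth=0 redo_depth=1
After op 5 (type): buf='foo' undo_depth=1 redo_depth=0
After op 6 (delete): buf='(empty)' undo_depth=2 redo_depth=0
After op 7 (type): buf='abc' undo_depth=3 redo_depth=0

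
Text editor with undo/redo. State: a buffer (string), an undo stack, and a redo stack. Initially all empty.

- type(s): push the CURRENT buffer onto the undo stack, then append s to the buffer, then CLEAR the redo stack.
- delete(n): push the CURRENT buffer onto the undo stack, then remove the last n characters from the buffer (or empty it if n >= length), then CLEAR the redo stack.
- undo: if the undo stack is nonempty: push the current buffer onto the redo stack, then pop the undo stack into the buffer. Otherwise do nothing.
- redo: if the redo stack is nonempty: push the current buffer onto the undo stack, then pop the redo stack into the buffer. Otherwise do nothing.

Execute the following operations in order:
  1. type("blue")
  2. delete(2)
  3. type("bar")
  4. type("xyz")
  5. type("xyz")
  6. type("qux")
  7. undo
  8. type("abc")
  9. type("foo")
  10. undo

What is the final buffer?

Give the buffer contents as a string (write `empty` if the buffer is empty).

Answer: blbarxyzxyzabc

Derivation:
After op 1 (type): buf='blue' undo_depth=1 redo_depth=0
After op 2 (delete): buf='bl' undo_depth=2 redo_depth=0
After op 3 (type): buf='blbar' undo_depth=3 redo_depth=0
After op 4 (type): buf='blbarxyz' undo_depth=4 redo_depth=0
After op 5 (type): buf='blbarxyzxyz' undo_depth=5 redo_depth=0
After op 6 (type): buf='blbarxyzxyzqux' undo_depth=6 redo_depth=0
After op 7 (undo): buf='blbarxyzxyz' undo_depth=5 redo_depth=1
After op 8 (type): buf='blbarxyzxyzabc' undo_depth=6 redo_depth=0
After op 9 (type): buf='blbarxyzxyzabcfoo' undo_depth=7 redo_depth=0
After op 10 (undo): buf='blbarxyzxyzabc' undo_depth=6 redo_depth=1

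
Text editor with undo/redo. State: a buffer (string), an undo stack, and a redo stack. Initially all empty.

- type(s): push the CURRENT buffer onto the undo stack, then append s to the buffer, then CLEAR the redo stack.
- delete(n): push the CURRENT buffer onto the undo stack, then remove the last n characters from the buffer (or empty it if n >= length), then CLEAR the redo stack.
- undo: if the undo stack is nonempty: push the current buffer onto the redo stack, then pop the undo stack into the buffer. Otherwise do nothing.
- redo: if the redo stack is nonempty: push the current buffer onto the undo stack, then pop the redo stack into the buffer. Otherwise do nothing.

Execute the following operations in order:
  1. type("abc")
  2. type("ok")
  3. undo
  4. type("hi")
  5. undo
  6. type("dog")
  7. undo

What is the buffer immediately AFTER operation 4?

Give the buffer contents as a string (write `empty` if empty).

After op 1 (type): buf='abc' undo_depth=1 redo_depth=0
After op 2 (type): buf='abcok' undo_depth=2 redo_depth=0
After op 3 (undo): buf='abc' undo_depth=1 redo_depth=1
After op 4 (type): buf='abchi' undo_depth=2 redo_depth=0

Answer: abchi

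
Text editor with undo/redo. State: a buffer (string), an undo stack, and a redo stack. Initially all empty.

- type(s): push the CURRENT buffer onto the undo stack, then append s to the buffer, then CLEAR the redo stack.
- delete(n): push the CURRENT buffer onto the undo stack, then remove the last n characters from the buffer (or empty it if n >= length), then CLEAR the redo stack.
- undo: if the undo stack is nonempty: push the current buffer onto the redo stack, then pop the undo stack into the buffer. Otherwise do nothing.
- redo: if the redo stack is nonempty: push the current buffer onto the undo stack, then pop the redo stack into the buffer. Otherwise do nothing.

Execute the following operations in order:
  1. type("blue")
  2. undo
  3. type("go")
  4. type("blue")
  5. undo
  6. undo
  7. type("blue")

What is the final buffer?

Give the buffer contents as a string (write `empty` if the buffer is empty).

Answer: blue

Derivation:
After op 1 (type): buf='blue' undo_depth=1 redo_depth=0
After op 2 (undo): buf='(empty)' undo_depth=0 redo_depth=1
After op 3 (type): buf='go' undo_depth=1 redo_depth=0
After op 4 (type): buf='goblue' undo_depth=2 redo_depth=0
After op 5 (undo): buf='go' undo_depth=1 redo_depth=1
After op 6 (undo): buf='(empty)' undo_depth=0 redo_depth=2
After op 7 (type): buf='blue' undo_depth=1 redo_depth=0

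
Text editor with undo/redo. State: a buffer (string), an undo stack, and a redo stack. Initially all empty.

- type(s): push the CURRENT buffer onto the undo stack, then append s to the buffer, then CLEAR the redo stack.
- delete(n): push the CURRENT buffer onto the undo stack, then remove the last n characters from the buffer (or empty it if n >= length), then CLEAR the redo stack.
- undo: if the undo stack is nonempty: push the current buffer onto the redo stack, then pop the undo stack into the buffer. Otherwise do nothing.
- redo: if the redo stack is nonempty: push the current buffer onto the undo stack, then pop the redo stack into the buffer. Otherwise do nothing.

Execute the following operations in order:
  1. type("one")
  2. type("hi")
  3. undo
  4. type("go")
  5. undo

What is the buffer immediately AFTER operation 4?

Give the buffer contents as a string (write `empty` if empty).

Answer: onego

Derivation:
After op 1 (type): buf='one' undo_depth=1 redo_depth=0
After op 2 (type): buf='onehi' undo_depth=2 redo_depth=0
After op 3 (undo): buf='one' undo_depth=1 redo_depth=1
After op 4 (type): buf='onego' undo_depth=2 redo_depth=0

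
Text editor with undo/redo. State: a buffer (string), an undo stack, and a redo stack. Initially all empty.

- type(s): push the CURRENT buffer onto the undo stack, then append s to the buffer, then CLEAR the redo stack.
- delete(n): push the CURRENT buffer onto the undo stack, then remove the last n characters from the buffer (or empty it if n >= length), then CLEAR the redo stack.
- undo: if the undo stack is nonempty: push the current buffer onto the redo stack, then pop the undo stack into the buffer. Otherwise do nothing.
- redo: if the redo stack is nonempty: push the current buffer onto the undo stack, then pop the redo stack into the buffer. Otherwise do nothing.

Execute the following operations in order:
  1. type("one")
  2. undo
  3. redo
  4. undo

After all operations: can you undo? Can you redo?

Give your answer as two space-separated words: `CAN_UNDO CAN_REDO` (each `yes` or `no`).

Answer: no yes

Derivation:
After op 1 (type): buf='one' undo_depth=1 redo_depth=0
After op 2 (undo): buf='(empty)' undo_depth=0 redo_depth=1
After op 3 (redo): buf='one' undo_depth=1 redo_depth=0
After op 4 (undo): buf='(empty)' undo_depth=0 redo_depth=1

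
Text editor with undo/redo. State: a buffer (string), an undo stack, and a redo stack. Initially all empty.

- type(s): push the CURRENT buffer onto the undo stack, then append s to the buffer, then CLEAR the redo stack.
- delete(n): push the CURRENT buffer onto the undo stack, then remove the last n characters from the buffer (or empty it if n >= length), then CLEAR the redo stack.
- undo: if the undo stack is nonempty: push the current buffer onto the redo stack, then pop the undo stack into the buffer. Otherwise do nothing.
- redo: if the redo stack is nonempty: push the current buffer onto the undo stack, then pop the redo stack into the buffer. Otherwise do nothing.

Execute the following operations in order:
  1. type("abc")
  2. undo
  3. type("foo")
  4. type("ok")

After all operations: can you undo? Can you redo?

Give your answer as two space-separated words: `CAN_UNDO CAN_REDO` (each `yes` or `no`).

Answer: yes no

Derivation:
After op 1 (type): buf='abc' undo_depth=1 redo_depth=0
After op 2 (undo): buf='(empty)' undo_depth=0 redo_depth=1
After op 3 (type): buf='foo' undo_depth=1 redo_depth=0
After op 4 (type): buf='foook' undo_depth=2 redo_depth=0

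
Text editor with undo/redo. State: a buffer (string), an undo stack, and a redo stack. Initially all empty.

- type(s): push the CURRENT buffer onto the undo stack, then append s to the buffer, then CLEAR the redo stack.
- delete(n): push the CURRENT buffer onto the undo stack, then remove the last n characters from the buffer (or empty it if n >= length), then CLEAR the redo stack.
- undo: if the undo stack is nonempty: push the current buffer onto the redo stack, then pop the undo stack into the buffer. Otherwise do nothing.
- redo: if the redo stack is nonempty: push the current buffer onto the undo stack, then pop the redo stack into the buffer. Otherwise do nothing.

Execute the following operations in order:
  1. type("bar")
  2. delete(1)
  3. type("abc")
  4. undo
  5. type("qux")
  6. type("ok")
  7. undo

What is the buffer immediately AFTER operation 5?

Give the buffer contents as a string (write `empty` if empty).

After op 1 (type): buf='bar' undo_depth=1 redo_depth=0
After op 2 (delete): buf='ba' undo_depth=2 redo_depth=0
After op 3 (type): buf='baabc' undo_depth=3 redo_depth=0
After op 4 (undo): buf='ba' undo_depth=2 redo_depth=1
After op 5 (type): buf='baqux' undo_depth=3 redo_depth=0

Answer: baqux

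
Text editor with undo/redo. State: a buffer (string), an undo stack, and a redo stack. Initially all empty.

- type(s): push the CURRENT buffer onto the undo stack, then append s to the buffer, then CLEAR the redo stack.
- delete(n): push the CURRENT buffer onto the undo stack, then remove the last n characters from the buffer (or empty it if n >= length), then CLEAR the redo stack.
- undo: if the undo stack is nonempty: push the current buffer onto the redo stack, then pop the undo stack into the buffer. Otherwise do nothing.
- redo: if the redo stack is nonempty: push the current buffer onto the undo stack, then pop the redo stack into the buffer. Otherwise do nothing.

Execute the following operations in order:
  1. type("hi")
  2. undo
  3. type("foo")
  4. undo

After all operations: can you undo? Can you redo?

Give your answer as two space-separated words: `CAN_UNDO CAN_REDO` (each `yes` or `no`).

After op 1 (type): buf='hi' undo_depth=1 redo_depth=0
After op 2 (undo): buf='(empty)' undo_depth=0 redo_depth=1
After op 3 (type): buf='foo' undo_depth=1 redo_depth=0
After op 4 (undo): buf='(empty)' undo_depth=0 redo_depth=1

Answer: no yes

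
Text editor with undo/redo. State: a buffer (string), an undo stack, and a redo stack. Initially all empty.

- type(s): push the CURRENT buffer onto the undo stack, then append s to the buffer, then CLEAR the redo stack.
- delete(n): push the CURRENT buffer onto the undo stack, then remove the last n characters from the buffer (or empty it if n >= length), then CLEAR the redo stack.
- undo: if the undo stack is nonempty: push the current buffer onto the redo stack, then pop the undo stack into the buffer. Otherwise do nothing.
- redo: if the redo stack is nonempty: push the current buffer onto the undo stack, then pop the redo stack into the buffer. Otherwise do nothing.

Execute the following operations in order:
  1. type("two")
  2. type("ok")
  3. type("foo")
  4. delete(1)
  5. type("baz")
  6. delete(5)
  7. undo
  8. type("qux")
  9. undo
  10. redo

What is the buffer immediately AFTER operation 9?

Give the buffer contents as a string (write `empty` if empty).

After op 1 (type): buf='two' undo_depth=1 redo_depth=0
After op 2 (type): buf='twook' undo_depth=2 redo_depth=0
After op 3 (type): buf='twookfoo' undo_depth=3 redo_depth=0
After op 4 (delete): buf='twookfo' undo_depth=4 redo_depth=0
After op 5 (type): buf='twookfobaz' undo_depth=5 redo_depth=0
After op 6 (delete): buf='twook' undo_depth=6 redo_depth=0
After op 7 (undo): buf='twookfobaz' undo_depth=5 redo_depth=1
After op 8 (type): buf='twookfobazqux' undo_depth=6 redo_depth=0
After op 9 (undo): buf='twookfobaz' undo_depth=5 redo_depth=1

Answer: twookfobaz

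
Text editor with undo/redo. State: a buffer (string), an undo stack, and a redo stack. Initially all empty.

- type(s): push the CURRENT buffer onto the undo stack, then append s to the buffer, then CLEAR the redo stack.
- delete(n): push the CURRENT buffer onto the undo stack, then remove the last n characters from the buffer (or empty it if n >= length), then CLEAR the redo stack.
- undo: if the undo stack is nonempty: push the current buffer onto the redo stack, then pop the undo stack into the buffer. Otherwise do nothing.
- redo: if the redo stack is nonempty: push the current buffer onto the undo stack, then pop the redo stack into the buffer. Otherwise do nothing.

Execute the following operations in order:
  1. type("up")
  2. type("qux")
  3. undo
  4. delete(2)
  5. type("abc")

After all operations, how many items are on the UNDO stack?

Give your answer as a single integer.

Answer: 3

Derivation:
After op 1 (type): buf='up' undo_depth=1 redo_depth=0
After op 2 (type): buf='upqux' undo_depth=2 redo_depth=0
After op 3 (undo): buf='up' undo_depth=1 redo_depth=1
After op 4 (delete): buf='(empty)' undo_depth=2 redo_depth=0
After op 5 (type): buf='abc' undo_depth=3 redo_depth=0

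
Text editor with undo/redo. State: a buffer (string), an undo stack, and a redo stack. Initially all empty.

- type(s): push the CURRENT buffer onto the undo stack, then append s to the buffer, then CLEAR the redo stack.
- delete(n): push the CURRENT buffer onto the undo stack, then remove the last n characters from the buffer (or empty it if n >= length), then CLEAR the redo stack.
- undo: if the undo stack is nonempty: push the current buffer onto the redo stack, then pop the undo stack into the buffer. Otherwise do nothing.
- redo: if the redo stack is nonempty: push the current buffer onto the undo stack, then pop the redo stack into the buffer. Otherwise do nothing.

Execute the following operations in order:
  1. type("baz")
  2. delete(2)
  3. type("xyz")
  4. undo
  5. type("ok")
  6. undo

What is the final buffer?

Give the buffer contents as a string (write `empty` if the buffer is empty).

Answer: b

Derivation:
After op 1 (type): buf='baz' undo_depth=1 redo_depth=0
After op 2 (delete): buf='b' undo_depth=2 redo_depth=0
After op 3 (type): buf='bxyz' undo_depth=3 redo_depth=0
After op 4 (undo): buf='b' undo_depth=2 redo_depth=1
After op 5 (type): buf='bok' undo_depth=3 redo_depth=0
After op 6 (undo): buf='b' undo_depth=2 redo_depth=1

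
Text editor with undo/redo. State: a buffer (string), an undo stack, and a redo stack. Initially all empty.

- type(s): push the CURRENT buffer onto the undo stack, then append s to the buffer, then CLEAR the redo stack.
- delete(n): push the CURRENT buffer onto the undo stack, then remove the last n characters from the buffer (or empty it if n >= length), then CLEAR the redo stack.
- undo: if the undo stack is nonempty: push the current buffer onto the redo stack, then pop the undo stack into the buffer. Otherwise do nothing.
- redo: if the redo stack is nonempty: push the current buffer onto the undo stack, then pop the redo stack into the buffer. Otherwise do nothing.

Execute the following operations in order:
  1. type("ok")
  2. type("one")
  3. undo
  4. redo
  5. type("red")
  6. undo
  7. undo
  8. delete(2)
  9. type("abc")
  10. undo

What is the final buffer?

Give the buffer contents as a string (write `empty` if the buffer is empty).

Answer: empty

Derivation:
After op 1 (type): buf='ok' undo_depth=1 redo_depth=0
After op 2 (type): buf='okone' undo_depth=2 redo_depth=0
After op 3 (undo): buf='ok' undo_depth=1 redo_depth=1
After op 4 (redo): buf='okone' undo_depth=2 redo_depth=0
After op 5 (type): buf='okonered' undo_depth=3 redo_depth=0
After op 6 (undo): buf='okone' undo_depth=2 redo_depth=1
After op 7 (undo): buf='ok' undo_depth=1 redo_depth=2
After op 8 (delete): buf='(empty)' undo_depth=2 redo_depth=0
After op 9 (type): buf='abc' undo_depth=3 redo_depth=0
After op 10 (undo): buf='(empty)' undo_depth=2 redo_depth=1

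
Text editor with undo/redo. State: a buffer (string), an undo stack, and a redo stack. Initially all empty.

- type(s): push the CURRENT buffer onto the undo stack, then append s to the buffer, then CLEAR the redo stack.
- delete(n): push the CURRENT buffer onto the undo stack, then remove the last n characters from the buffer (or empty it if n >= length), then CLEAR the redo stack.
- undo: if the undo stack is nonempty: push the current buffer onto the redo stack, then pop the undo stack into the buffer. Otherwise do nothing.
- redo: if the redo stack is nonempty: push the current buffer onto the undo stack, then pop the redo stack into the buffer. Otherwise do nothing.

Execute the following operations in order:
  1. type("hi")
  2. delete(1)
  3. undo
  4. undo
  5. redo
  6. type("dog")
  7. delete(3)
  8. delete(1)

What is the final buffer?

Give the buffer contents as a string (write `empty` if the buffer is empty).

After op 1 (type): buf='hi' undo_depth=1 redo_depth=0
After op 2 (delete): buf='h' undo_depth=2 redo_depth=0
After op 3 (undo): buf='hi' undo_depth=1 redo_depth=1
After op 4 (undo): buf='(empty)' undo_depth=0 redo_depth=2
After op 5 (redo): buf='hi' undo_depth=1 redo_depth=1
After op 6 (type): buf='hidog' undo_depth=2 redo_depth=0
After op 7 (delete): buf='hi' undo_depth=3 redo_depth=0
After op 8 (delete): buf='h' undo_depth=4 redo_depth=0

Answer: h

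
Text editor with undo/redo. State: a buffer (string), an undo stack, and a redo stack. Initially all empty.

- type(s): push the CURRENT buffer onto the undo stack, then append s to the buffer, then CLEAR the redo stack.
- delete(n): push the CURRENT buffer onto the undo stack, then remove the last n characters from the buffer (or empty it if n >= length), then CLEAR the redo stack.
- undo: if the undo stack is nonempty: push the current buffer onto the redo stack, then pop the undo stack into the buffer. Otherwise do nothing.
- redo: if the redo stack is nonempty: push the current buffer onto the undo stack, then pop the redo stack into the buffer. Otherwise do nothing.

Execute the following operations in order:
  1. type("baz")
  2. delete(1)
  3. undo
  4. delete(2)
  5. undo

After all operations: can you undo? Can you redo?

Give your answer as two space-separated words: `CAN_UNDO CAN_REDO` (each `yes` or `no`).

Answer: yes yes

Derivation:
After op 1 (type): buf='baz' undo_depth=1 redo_depth=0
After op 2 (delete): buf='ba' undo_depth=2 redo_depth=0
After op 3 (undo): buf='baz' undo_depth=1 redo_depth=1
After op 4 (delete): buf='b' undo_depth=2 redo_depth=0
After op 5 (undo): buf='baz' undo_depth=1 redo_depth=1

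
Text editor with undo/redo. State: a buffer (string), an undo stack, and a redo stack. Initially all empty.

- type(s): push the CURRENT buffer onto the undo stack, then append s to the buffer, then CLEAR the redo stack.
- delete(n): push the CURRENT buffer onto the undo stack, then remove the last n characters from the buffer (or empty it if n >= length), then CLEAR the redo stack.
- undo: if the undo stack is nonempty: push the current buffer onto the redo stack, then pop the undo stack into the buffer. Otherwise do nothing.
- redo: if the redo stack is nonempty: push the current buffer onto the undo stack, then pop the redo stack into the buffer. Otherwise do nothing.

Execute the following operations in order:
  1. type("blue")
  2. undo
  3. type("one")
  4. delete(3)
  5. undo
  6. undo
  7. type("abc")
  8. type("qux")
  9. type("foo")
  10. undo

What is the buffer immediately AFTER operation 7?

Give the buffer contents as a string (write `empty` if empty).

Answer: abc

Derivation:
After op 1 (type): buf='blue' undo_depth=1 redo_depth=0
After op 2 (undo): buf='(empty)' undo_depth=0 redo_depth=1
After op 3 (type): buf='one' undo_depth=1 redo_depth=0
After op 4 (delete): buf='(empty)' undo_depth=2 redo_depth=0
After op 5 (undo): buf='one' undo_depth=1 redo_depth=1
After op 6 (undo): buf='(empty)' undo_depth=0 redo_depth=2
After op 7 (type): buf='abc' undo_depth=1 redo_depth=0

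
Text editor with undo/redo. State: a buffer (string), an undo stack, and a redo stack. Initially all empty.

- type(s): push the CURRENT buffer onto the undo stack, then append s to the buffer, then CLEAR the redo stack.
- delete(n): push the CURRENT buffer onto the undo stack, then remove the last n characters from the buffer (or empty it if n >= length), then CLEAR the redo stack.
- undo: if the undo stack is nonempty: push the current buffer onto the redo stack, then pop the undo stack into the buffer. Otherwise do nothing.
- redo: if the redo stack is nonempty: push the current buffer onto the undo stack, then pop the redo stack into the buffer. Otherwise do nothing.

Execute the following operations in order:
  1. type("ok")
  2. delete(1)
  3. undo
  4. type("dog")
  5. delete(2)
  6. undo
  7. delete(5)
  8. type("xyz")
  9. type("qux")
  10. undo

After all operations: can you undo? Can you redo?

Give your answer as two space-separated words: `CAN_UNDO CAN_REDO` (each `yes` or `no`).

After op 1 (type): buf='ok' undo_depth=1 redo_depth=0
After op 2 (delete): buf='o' undo_depth=2 redo_depth=0
After op 3 (undo): buf='ok' undo_depth=1 redo_depth=1
After op 4 (type): buf='okdog' undo_depth=2 redo_depth=0
After op 5 (delete): buf='okd' undo_depth=3 redo_depth=0
After op 6 (undo): buf='okdog' undo_depth=2 redo_depth=1
After op 7 (delete): buf='(empty)' undo_depth=3 redo_depth=0
After op 8 (type): buf='xyz' undo_depth=4 redo_depth=0
After op 9 (type): buf='xyzqux' undo_depth=5 redo_depth=0
After op 10 (undo): buf='xyz' undo_depth=4 redo_depth=1

Answer: yes yes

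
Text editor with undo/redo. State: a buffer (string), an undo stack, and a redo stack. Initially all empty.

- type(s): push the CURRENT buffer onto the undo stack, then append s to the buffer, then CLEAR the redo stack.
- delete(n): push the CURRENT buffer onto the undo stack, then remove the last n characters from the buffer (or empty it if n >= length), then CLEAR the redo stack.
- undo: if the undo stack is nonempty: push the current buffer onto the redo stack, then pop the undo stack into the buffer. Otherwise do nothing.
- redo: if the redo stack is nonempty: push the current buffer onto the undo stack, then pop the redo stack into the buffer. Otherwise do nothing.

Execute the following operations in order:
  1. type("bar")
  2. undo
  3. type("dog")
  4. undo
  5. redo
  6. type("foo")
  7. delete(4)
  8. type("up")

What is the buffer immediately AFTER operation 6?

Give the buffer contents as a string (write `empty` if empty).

Answer: dogfoo

Derivation:
After op 1 (type): buf='bar' undo_depth=1 redo_depth=0
After op 2 (undo): buf='(empty)' undo_depth=0 redo_depth=1
After op 3 (type): buf='dog' undo_depth=1 redo_depth=0
After op 4 (undo): buf='(empty)' undo_depth=0 redo_depth=1
After op 5 (redo): buf='dog' undo_depth=1 redo_depth=0
After op 6 (type): buf='dogfoo' undo_depth=2 redo_depth=0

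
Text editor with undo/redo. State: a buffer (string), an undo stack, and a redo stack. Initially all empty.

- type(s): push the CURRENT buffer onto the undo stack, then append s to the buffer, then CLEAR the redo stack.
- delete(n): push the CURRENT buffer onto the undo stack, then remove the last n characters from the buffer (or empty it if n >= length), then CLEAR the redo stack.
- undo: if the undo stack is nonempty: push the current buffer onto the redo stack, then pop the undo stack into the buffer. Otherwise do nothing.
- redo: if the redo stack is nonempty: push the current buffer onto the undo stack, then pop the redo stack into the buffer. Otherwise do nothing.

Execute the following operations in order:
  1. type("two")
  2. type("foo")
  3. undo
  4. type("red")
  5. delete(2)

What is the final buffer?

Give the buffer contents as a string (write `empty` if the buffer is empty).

Answer: twor

Derivation:
After op 1 (type): buf='two' undo_depth=1 redo_depth=0
After op 2 (type): buf='twofoo' undo_depth=2 redo_depth=0
After op 3 (undo): buf='two' undo_depth=1 redo_depth=1
After op 4 (type): buf='twored' undo_depth=2 redo_depth=0
After op 5 (delete): buf='twor' undo_depth=3 redo_depth=0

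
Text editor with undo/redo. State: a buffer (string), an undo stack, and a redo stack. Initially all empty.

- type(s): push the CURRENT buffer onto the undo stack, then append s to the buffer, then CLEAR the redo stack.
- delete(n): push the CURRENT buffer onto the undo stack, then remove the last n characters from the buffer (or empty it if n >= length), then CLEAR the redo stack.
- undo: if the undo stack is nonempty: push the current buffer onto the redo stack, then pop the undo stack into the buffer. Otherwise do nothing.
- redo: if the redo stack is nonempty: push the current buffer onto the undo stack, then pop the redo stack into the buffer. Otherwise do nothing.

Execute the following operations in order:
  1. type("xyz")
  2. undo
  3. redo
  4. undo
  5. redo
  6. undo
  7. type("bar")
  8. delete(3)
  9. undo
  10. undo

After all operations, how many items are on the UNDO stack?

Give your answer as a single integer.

After op 1 (type): buf='xyz' undo_depth=1 redo_depth=0
After op 2 (undo): buf='(empty)' undo_depth=0 redo_depth=1
After op 3 (redo): buf='xyz' undo_depth=1 redo_depth=0
After op 4 (undo): buf='(empty)' undo_depth=0 redo_depth=1
After op 5 (redo): buf='xyz' undo_depth=1 redo_depth=0
After op 6 (undo): buf='(empty)' undo_depth=0 redo_depth=1
After op 7 (type): buf='bar' undo_depth=1 redo_depth=0
After op 8 (delete): buf='(empty)' undo_depth=2 redo_depth=0
After op 9 (undo): buf='bar' undo_depth=1 redo_depth=1
After op 10 (undo): buf='(empty)' undo_depth=0 redo_depth=2

Answer: 0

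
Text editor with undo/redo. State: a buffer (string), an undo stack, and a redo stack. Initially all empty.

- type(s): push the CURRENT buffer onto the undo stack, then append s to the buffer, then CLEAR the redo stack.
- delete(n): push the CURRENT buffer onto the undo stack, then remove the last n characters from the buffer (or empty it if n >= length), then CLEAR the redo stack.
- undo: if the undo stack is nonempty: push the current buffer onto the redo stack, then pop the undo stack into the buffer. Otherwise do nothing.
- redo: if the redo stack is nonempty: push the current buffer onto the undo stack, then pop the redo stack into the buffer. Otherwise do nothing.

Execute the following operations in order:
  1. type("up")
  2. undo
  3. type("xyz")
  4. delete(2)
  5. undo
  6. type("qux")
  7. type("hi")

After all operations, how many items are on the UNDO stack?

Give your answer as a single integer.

After op 1 (type): buf='up' undo_depth=1 redo_depth=0
After op 2 (undo): buf='(empty)' undo_depth=0 redo_depth=1
After op 3 (type): buf='xyz' undo_depth=1 redo_depth=0
After op 4 (delete): buf='x' undo_depth=2 redo_depth=0
After op 5 (undo): buf='xyz' undo_depth=1 redo_depth=1
After op 6 (type): buf='xyzqux' undo_depth=2 redo_depth=0
After op 7 (type): buf='xyzquxhi' undo_depth=3 redo_depth=0

Answer: 3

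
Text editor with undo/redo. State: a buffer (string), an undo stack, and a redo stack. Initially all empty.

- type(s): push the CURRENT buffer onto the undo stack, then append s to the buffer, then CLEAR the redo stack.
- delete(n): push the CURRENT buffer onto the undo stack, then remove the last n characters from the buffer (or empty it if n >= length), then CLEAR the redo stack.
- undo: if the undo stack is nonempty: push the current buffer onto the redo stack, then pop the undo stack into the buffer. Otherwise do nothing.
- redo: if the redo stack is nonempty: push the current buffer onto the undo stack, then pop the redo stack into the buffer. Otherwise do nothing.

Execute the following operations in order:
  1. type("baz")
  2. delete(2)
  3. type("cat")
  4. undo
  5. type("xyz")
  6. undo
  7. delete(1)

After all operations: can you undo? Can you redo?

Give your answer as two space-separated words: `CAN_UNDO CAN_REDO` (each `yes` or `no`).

Answer: yes no

Derivation:
After op 1 (type): buf='baz' undo_depth=1 redo_depth=0
After op 2 (delete): buf='b' undo_depth=2 redo_depth=0
After op 3 (type): buf='bcat' undo_depth=3 redo_depth=0
After op 4 (undo): buf='b' undo_depth=2 redo_depth=1
After op 5 (type): buf='bxyz' undo_depth=3 redo_depth=0
After op 6 (undo): buf='b' undo_depth=2 redo_depth=1
After op 7 (delete): buf='(empty)' undo_depth=3 redo_depth=0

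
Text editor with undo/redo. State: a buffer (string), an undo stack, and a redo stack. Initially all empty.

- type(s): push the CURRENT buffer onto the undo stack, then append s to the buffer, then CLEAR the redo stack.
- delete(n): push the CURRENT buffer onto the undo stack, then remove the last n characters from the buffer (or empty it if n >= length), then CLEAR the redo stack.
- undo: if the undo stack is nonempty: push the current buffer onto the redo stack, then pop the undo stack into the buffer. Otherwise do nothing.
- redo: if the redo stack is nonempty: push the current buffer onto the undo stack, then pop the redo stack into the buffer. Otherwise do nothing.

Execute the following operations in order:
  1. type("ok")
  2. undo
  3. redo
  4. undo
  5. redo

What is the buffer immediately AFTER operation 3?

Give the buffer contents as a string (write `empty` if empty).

After op 1 (type): buf='ok' undo_depth=1 redo_depth=0
After op 2 (undo): buf='(empty)' undo_depth=0 redo_depth=1
After op 3 (redo): buf='ok' undo_depth=1 redo_depth=0

Answer: ok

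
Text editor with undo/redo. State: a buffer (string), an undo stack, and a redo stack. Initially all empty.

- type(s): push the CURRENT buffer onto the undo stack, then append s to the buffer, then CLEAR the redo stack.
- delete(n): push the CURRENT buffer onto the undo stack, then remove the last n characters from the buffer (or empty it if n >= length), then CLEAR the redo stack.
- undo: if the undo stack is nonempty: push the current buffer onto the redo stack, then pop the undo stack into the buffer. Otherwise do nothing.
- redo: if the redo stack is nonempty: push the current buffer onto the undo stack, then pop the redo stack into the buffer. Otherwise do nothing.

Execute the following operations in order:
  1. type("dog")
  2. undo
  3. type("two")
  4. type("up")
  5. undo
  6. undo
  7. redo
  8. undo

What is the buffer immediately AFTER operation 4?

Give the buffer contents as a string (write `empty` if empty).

Answer: twoup

Derivation:
After op 1 (type): buf='dog' undo_depth=1 redo_depth=0
After op 2 (undo): buf='(empty)' undo_depth=0 redo_depth=1
After op 3 (type): buf='two' undo_depth=1 redo_depth=0
After op 4 (type): buf='twoup' undo_depth=2 redo_depth=0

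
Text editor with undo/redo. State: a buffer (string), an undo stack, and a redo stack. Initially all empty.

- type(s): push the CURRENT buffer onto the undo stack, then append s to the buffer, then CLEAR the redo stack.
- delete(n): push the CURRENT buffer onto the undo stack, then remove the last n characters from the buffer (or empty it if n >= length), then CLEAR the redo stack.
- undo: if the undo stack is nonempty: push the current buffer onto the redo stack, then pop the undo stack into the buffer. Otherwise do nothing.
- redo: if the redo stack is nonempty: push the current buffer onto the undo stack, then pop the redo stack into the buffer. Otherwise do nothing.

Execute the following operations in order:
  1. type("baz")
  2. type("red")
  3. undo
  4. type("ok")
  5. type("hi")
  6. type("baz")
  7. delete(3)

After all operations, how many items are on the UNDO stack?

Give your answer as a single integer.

After op 1 (type): buf='baz' undo_depth=1 redo_depth=0
After op 2 (type): buf='bazred' undo_depth=2 redo_depth=0
After op 3 (undo): buf='baz' undo_depth=1 redo_depth=1
After op 4 (type): buf='bazok' undo_depth=2 redo_depth=0
After op 5 (type): buf='bazokhi' undo_depth=3 redo_depth=0
After op 6 (type): buf='bazokhibaz' undo_depth=4 redo_depth=0
After op 7 (delete): buf='bazokhi' undo_depth=5 redo_depth=0

Answer: 5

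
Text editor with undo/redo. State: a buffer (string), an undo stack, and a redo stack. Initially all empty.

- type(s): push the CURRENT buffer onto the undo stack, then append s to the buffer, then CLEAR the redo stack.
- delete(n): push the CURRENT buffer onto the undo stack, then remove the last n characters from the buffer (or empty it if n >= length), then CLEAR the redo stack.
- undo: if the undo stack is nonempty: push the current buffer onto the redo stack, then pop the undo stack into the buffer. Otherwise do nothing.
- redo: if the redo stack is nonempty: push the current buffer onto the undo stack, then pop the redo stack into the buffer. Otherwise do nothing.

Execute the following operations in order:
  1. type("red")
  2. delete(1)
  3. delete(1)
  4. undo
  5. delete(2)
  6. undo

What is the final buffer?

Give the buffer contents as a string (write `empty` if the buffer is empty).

Answer: re

Derivation:
After op 1 (type): buf='red' undo_depth=1 redo_depth=0
After op 2 (delete): buf='re' undo_depth=2 redo_depth=0
After op 3 (delete): buf='r' undo_depth=3 redo_depth=0
After op 4 (undo): buf='re' undo_depth=2 redo_depth=1
After op 5 (delete): buf='(empty)' undo_depth=3 redo_depth=0
After op 6 (undo): buf='re' undo_depth=2 redo_depth=1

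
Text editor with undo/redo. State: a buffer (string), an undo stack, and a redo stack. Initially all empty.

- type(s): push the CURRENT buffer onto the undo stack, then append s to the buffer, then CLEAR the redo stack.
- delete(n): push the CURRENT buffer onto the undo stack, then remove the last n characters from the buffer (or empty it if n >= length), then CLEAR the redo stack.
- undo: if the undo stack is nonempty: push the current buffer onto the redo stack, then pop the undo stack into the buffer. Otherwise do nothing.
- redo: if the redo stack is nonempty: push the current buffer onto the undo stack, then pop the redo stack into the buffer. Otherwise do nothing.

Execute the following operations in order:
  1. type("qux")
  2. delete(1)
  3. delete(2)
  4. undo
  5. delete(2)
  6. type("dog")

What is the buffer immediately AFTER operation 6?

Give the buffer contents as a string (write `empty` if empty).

After op 1 (type): buf='qux' undo_depth=1 redo_depth=0
After op 2 (delete): buf='qu' undo_depth=2 redo_depth=0
After op 3 (delete): buf='(empty)' undo_depth=3 redo_depth=0
After op 4 (undo): buf='qu' undo_depth=2 redo_depth=1
After op 5 (delete): buf='(empty)' undo_depth=3 redo_depth=0
After op 6 (type): buf='dog' undo_depth=4 redo_depth=0

Answer: dog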